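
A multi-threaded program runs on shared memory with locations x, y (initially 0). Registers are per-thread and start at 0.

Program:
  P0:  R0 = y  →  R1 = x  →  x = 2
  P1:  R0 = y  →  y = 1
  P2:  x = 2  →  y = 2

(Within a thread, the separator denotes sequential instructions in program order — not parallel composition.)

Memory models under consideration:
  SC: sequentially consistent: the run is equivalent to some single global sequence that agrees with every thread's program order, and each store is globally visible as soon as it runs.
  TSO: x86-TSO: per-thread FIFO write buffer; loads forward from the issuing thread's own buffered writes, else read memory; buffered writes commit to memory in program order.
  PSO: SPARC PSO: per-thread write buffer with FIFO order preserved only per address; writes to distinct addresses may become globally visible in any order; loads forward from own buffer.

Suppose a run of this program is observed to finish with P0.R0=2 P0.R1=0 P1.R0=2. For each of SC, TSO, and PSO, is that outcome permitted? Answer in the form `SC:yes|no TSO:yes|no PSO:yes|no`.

SC:no TSO:no PSO:yes

outcome vector order: (P0.R0,P0.R1,P1.R0)
under SC → 0/0/0, 0/0/2, 0/2/0, 0/2/2, 1/0/0, 1/2/0, 1/2/2, 2/2/0, 2/2/2
under TSO → 0/0/0, 0/0/2, 0/2/0, 0/2/2, 1/0/0, 1/2/0, 1/2/2, 2/2/0, 2/2/2
under PSO → 0/0/0, 0/0/2, 0/2/0, 0/2/2, 1/0/0, 1/0/2, 1/2/0, 1/2/2, 2/0/0, 2/0/2, 2/2/0, 2/2/2
target 2/0/2 ∈ {PSO}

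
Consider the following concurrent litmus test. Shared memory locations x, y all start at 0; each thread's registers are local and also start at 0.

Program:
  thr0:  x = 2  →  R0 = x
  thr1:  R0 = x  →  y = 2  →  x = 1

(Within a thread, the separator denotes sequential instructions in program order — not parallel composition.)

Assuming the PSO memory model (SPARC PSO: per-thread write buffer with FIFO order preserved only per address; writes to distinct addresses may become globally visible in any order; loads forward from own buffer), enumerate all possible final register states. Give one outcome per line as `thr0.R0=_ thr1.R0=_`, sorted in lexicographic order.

outcome vector order: (thr0.R0,thr1.R0)
|PSO outcomes| = 4

thr0.R0=1 thr1.R0=0
thr0.R0=1 thr1.R0=2
thr0.R0=2 thr1.R0=0
thr0.R0=2 thr1.R0=2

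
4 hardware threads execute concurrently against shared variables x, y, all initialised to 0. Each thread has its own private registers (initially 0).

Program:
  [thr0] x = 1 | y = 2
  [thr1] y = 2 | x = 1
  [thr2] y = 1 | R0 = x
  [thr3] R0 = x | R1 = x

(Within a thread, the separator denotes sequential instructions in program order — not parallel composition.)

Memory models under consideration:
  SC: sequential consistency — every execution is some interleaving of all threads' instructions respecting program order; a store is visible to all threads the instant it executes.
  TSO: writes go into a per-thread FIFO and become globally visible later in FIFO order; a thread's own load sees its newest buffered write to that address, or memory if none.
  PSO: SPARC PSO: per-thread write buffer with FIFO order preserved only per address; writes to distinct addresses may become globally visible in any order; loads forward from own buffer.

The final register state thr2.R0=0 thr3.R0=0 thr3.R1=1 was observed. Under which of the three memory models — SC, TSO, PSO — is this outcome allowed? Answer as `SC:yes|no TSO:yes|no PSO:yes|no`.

outcome vector order: (thr2.R0,thr3.R0,thr3.R1)
SC: 6 outcomes — {0/0/0; 0/0/1; 0/1/1; 1/0/0; 1/0/1; 1/1/1}
TSO: 6 outcomes — {0/0/0; 0/0/1; 0/1/1; 1/0/0; 1/0/1; 1/1/1}
PSO: 6 outcomes — {0/0/0; 0/0/1; 0/1/1; 1/0/0; 1/0/1; 1/1/1}
target 0/0/1 ∈ {SC,TSO,PSO}

SC:yes TSO:yes PSO:yes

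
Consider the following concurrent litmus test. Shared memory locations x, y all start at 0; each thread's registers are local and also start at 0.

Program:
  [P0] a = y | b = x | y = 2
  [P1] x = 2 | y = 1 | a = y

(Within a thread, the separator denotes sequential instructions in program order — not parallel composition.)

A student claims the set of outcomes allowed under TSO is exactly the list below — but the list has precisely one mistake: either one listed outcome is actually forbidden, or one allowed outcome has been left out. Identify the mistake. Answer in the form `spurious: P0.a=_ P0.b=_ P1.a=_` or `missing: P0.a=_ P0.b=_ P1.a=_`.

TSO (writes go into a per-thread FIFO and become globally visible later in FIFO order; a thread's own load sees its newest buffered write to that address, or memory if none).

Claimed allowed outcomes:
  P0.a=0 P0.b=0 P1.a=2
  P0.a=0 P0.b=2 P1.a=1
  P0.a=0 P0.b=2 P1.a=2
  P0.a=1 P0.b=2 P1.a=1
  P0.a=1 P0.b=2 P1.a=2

missing: P0.a=0 P0.b=0 P1.a=1

outcome vector order: (P0.a,P0.b,P1.a)
under TSO → <0 0 1>, <0 0 2>, <0 2 1>, <0 2 2>, <1 2 1>, <1 2 2>
TSO∖claimed = {<0 0 1>}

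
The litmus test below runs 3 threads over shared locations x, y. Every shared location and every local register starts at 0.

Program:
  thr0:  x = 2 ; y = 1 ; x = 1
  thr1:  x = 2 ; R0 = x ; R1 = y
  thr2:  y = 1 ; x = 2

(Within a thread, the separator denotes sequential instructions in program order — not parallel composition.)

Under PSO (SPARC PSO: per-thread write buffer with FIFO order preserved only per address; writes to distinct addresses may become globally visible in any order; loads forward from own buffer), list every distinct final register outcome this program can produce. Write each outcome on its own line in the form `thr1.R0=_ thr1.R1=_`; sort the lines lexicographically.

thr1.R0=1 thr1.R1=0
thr1.R0=1 thr1.R1=1
thr1.R0=2 thr1.R1=0
thr1.R0=2 thr1.R1=1

outcome vector order: (thr1.R0,thr1.R1)
|PSO outcomes| = 4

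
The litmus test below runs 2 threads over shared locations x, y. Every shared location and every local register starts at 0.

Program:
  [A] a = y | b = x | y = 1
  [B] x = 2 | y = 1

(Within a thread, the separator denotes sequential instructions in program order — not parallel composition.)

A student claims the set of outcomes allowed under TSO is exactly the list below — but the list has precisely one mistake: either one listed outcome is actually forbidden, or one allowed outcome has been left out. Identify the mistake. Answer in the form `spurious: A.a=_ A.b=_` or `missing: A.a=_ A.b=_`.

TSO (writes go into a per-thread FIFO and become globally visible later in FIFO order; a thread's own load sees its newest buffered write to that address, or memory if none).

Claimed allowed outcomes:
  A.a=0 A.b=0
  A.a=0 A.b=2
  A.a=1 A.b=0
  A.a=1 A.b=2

outcome vector order: (A.a,A.b)
TSO (3): <0 0>, <0 2>, <1 2>
claimed∖TSO = {<1 0>}

spurious: A.a=1 A.b=0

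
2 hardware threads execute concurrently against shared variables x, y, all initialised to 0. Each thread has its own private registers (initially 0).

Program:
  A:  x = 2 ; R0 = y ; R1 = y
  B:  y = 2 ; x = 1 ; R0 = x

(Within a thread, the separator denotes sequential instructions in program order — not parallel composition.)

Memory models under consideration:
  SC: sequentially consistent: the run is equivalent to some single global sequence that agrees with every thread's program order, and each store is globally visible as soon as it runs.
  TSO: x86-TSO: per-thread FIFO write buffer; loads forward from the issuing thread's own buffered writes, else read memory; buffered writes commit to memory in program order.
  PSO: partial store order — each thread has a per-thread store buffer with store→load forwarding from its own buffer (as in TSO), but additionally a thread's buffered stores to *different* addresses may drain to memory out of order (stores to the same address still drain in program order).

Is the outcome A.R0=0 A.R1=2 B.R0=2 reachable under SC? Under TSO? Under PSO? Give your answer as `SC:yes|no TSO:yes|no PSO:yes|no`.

SC:no TSO:yes PSO:yes

outcome vector order: (A.R0,A.R1,B.R0)
SC (4): 0/0/1; 0/2/1; 2/2/1; 2/2/2
TSO (6): 0/0/1; 0/0/2; 0/2/1; 0/2/2; 2/2/1; 2/2/2
PSO (6): 0/0/1; 0/0/2; 0/2/1; 0/2/2; 2/2/1; 2/2/2
target 0/2/2 ∈ {TSO,PSO}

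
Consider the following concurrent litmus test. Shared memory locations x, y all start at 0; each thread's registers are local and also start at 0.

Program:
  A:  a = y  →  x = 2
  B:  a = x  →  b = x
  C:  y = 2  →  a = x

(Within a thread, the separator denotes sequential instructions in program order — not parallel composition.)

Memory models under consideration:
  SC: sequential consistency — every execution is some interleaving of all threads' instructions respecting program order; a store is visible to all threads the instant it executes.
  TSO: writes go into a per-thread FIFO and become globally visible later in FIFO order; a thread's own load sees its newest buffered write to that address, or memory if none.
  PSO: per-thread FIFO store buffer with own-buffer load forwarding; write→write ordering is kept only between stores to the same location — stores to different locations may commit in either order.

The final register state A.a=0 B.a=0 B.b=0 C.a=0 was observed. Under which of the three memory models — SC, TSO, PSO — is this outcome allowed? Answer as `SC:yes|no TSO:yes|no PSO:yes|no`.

outcome vector order: (A.a,B.a,B.b,C.a)
SC: 12 outcomes — {<0 0 0 0> <0 0 0 2> <0 0 2 0> <0 0 2 2> <0 2 2 0> <0 2 2 2> <2 0 0 0> <2 0 0 2> <2 0 2 0> <2 0 2 2> <2 2 2 0> <2 2 2 2>}
TSO: 12 outcomes — {<0 0 0 0> <0 0 0 2> <0 0 2 0> <0 0 2 2> <0 2 2 0> <0 2 2 2> <2 0 0 0> <2 0 0 2> <2 0 2 0> <2 0 2 2> <2 2 2 0> <2 2 2 2>}
PSO: 12 outcomes — {<0 0 0 0> <0 0 0 2> <0 0 2 0> <0 0 2 2> <0 2 2 0> <0 2 2 2> <2 0 0 0> <2 0 0 2> <2 0 2 0> <2 0 2 2> <2 2 2 0> <2 2 2 2>}
target <0 0 0 0> ∈ {SC,TSO,PSO}

SC:yes TSO:yes PSO:yes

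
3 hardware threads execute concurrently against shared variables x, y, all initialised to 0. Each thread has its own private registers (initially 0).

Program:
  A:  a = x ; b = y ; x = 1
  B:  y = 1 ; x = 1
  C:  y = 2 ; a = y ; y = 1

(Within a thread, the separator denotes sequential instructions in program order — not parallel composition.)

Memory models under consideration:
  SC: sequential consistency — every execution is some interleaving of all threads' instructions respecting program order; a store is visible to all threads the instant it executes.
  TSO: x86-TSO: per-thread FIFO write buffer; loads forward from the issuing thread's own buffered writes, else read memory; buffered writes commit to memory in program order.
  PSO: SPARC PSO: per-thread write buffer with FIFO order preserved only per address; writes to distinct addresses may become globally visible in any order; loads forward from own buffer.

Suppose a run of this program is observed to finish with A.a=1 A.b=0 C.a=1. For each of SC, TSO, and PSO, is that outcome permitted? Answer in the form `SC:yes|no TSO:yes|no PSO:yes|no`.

SC:no TSO:no PSO:yes

outcome vector order: (A.a,A.b,C.a)
under SC → 0/0/1; 0/0/2; 0/1/1; 0/1/2; 0/2/1; 0/2/2; 1/1/1; 1/1/2; 1/2/2
under TSO → 0/0/1; 0/0/2; 0/1/1; 0/1/2; 0/2/1; 0/2/2; 1/1/1; 1/1/2; 1/2/2
under PSO → 0/0/1; 0/0/2; 0/1/1; 0/1/2; 0/2/1; 0/2/2; 1/0/1; 1/0/2; 1/1/1; 1/1/2; 1/2/1; 1/2/2
target 1/0/1 ∈ {PSO}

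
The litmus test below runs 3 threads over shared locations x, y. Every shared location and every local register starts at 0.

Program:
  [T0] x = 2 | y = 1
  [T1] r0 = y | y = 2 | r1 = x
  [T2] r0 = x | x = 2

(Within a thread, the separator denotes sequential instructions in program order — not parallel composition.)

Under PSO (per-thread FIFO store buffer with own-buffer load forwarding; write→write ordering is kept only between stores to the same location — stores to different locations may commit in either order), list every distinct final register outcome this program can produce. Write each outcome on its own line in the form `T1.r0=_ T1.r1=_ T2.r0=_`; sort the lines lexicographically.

T1.r0=0 T1.r1=0 T2.r0=0
T1.r0=0 T1.r1=0 T2.r0=2
T1.r0=0 T1.r1=2 T2.r0=0
T1.r0=0 T1.r1=2 T2.r0=2
T1.r0=1 T1.r1=0 T2.r0=0
T1.r0=1 T1.r1=0 T2.r0=2
T1.r0=1 T1.r1=2 T2.r0=0
T1.r0=1 T1.r1=2 T2.r0=2

outcome vector order: (T1.r0,T1.r1,T2.r0)
|PSO outcomes| = 8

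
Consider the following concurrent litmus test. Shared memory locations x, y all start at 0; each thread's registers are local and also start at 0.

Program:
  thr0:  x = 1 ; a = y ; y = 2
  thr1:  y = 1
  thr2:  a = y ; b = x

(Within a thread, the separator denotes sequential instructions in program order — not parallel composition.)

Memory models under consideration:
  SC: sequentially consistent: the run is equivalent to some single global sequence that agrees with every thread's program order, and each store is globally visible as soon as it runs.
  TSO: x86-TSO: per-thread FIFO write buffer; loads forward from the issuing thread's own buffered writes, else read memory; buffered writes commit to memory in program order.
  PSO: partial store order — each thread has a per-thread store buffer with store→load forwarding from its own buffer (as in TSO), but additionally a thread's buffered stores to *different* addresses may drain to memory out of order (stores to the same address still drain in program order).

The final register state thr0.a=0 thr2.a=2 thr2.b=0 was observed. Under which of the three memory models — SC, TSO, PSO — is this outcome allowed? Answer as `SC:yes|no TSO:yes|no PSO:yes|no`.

outcome vector order: (thr0.a,thr2.a,thr2.b)
SC (9): <0 0 0>; <0 0 1>; <0 1 1>; <0 2 1>; <1 0 0>; <1 0 1>; <1 1 0>; <1 1 1>; <1 2 1>
TSO (10): <0 0 0>; <0 0 1>; <0 1 0>; <0 1 1>; <0 2 1>; <1 0 0>; <1 0 1>; <1 1 0>; <1 1 1>; <1 2 1>
PSO (12): <0 0 0>; <0 0 1>; <0 1 0>; <0 1 1>; <0 2 0>; <0 2 1>; <1 0 0>; <1 0 1>; <1 1 0>; <1 1 1>; <1 2 0>; <1 2 1>
target <0 2 0> ∈ {PSO}

SC:no TSO:no PSO:yes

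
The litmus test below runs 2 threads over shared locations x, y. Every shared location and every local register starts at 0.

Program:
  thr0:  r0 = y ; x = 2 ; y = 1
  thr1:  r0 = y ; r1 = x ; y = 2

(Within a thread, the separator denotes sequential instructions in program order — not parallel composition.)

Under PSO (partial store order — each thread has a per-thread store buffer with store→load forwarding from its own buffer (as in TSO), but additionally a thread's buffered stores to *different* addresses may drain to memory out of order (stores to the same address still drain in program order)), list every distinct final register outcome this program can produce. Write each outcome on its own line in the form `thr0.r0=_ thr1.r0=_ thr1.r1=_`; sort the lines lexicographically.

thr0.r0=0 thr1.r0=0 thr1.r1=0
thr0.r0=0 thr1.r0=0 thr1.r1=2
thr0.r0=0 thr1.r0=1 thr1.r1=0
thr0.r0=0 thr1.r0=1 thr1.r1=2
thr0.r0=2 thr1.r0=0 thr1.r1=0

outcome vector order: (thr0.r0,thr1.r0,thr1.r1)
|PSO outcomes| = 5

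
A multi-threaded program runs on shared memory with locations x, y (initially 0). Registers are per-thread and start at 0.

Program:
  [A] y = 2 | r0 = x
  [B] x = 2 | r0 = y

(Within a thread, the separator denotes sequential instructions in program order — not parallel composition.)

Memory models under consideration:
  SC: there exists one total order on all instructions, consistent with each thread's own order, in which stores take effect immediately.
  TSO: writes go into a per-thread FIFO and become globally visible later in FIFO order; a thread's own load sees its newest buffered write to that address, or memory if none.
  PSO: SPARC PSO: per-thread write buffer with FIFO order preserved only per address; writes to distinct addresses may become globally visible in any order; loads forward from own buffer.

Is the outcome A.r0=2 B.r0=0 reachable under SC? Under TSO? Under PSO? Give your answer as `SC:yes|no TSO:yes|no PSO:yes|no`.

SC:yes TSO:yes PSO:yes

outcome vector order: (A.r0,B.r0)
[SC] allowed = {02, 20, 22}
[TSO] allowed = {00, 02, 20, 22}
[PSO] allowed = {00, 02, 20, 22}
target 20 ∈ {SC,TSO,PSO}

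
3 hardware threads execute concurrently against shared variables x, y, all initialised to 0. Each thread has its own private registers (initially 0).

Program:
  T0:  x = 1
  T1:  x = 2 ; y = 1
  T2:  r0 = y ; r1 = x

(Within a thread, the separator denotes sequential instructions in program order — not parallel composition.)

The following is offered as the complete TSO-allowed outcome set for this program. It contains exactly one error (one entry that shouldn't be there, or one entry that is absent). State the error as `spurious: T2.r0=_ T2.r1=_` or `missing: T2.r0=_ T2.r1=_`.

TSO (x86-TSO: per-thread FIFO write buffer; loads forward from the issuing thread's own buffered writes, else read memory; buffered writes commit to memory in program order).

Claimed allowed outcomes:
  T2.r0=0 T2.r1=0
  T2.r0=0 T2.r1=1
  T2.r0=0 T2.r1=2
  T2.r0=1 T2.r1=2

missing: T2.r0=1 T2.r1=1

outcome vector order: (T2.r0,T2.r1)
TSO: 5 outcomes — {(0,0) (0,1) (0,2) (1,1) (1,2)}
TSO∖claimed = {(1,1)}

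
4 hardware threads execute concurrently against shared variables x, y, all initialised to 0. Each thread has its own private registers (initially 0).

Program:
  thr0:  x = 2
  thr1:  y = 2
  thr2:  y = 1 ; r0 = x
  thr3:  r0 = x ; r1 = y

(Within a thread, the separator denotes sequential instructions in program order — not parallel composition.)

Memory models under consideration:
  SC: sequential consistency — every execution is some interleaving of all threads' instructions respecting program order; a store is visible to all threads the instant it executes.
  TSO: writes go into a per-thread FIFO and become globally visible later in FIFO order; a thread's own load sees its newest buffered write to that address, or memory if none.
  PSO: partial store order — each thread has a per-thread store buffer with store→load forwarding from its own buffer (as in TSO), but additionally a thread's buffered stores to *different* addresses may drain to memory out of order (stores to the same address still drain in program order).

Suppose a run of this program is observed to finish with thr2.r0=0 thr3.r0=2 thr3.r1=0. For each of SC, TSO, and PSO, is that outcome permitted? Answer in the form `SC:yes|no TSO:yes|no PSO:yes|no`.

SC:no TSO:yes PSO:yes

outcome vector order: (thr2.r0,thr3.r0,thr3.r1)
SC (11): 0/0/0, 0/0/1, 0/0/2, 0/2/1, 0/2/2, 2/0/0, 2/0/1, 2/0/2, 2/2/0, 2/2/1, 2/2/2
TSO (12): 0/0/0, 0/0/1, 0/0/2, 0/2/0, 0/2/1, 0/2/2, 2/0/0, 2/0/1, 2/0/2, 2/2/0, 2/2/1, 2/2/2
PSO (12): 0/0/0, 0/0/1, 0/0/2, 0/2/0, 0/2/1, 0/2/2, 2/0/0, 2/0/1, 2/0/2, 2/2/0, 2/2/1, 2/2/2
target 0/2/0 ∈ {TSO,PSO}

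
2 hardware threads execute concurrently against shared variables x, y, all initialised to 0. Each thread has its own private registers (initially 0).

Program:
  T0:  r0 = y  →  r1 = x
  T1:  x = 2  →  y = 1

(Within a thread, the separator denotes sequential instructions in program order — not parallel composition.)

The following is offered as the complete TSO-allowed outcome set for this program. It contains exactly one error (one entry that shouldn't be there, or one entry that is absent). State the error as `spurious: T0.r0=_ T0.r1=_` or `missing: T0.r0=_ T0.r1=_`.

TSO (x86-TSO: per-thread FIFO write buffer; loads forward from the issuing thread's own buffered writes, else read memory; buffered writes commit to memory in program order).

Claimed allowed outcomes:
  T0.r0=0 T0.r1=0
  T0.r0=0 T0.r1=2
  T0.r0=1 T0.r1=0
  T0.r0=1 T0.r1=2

spurious: T0.r0=1 T0.r1=0

outcome vector order: (T0.r0,T0.r1)
under TSO → 00; 02; 12
claimed∖TSO = {10}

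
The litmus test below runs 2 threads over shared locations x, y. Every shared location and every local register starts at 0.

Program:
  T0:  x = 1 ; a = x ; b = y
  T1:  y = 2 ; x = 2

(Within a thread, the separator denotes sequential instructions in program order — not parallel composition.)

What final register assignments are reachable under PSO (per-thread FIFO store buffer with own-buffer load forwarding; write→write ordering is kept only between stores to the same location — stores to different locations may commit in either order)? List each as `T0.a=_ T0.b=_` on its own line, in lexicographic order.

outcome vector order: (T0.a,T0.b)
|PSO outcomes| = 4

T0.a=1 T0.b=0
T0.a=1 T0.b=2
T0.a=2 T0.b=0
T0.a=2 T0.b=2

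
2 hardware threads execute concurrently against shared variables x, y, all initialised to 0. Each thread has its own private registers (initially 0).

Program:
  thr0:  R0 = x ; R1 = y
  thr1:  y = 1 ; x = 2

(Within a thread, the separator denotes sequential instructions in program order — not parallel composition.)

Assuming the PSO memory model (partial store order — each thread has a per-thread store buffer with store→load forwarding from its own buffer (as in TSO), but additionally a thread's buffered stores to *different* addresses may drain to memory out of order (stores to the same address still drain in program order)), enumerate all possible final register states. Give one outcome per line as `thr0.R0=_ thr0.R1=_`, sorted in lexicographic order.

thr0.R0=0 thr0.R1=0
thr0.R0=0 thr0.R1=1
thr0.R0=2 thr0.R1=0
thr0.R0=2 thr0.R1=1

outcome vector order: (thr0.R0,thr0.R1)
|PSO outcomes| = 4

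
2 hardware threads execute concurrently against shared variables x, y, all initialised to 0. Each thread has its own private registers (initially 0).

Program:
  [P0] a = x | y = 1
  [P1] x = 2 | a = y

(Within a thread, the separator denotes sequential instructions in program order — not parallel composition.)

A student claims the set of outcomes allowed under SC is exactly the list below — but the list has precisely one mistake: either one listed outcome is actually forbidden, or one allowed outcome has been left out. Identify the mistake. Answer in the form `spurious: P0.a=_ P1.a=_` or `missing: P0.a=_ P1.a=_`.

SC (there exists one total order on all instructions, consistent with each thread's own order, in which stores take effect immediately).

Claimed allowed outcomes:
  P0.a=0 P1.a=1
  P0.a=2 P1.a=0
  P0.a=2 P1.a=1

outcome vector order: (P0.a,P1.a)
SC: 4 outcomes — {<0 0>, <0 1>, <2 0>, <2 1>}
SC∖claimed = {<0 0>}

missing: P0.a=0 P1.a=0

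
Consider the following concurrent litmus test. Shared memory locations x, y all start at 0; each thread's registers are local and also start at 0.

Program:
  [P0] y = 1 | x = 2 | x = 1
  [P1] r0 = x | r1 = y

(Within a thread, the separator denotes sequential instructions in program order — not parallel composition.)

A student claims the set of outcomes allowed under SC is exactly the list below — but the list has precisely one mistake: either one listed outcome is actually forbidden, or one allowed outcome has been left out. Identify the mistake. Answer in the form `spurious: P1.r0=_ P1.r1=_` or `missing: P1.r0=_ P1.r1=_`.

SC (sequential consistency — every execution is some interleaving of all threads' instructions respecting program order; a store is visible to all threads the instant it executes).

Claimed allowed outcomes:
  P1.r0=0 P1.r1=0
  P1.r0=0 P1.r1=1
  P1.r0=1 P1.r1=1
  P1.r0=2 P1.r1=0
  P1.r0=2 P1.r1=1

spurious: P1.r0=2 P1.r1=0

outcome vector order: (P1.r0,P1.r1)
SC (4): <0 0>; <0 1>; <1 1>; <2 1>
claimed∖SC = {<2 0>}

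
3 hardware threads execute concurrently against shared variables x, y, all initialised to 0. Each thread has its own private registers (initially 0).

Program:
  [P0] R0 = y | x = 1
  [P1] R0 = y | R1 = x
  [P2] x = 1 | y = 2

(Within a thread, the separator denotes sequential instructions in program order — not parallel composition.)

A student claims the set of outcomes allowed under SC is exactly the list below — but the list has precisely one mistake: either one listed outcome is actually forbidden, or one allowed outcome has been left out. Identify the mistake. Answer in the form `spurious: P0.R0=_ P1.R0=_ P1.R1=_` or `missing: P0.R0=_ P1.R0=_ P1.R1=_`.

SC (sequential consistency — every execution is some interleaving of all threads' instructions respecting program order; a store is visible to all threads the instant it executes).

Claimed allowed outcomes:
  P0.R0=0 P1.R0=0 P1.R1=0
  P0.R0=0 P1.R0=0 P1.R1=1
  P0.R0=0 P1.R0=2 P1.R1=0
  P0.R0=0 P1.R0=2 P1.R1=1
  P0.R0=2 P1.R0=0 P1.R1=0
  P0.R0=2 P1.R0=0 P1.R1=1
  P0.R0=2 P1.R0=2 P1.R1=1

spurious: P0.R0=0 P1.R0=2 P1.R1=0

outcome vector order: (P0.R0,P1.R0,P1.R1)
under SC → 000 001 021 200 201 221
claimed∖SC = {020}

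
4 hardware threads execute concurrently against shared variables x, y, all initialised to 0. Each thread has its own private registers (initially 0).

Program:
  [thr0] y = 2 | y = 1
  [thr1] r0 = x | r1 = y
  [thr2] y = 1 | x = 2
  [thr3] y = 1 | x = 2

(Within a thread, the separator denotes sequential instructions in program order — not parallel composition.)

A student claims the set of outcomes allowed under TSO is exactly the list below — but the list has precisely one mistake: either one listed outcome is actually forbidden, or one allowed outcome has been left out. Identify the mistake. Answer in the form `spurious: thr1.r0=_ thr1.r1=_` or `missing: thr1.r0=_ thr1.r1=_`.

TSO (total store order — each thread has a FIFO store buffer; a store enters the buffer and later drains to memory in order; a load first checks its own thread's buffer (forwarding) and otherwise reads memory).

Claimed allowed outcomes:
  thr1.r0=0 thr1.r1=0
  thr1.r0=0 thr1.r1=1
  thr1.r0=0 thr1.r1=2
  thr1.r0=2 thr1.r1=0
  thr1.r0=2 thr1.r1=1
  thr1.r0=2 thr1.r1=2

spurious: thr1.r0=2 thr1.r1=0

outcome vector order: (thr1.r0,thr1.r1)
TSO (5): 00, 01, 02, 21, 22
claimed∖TSO = {20}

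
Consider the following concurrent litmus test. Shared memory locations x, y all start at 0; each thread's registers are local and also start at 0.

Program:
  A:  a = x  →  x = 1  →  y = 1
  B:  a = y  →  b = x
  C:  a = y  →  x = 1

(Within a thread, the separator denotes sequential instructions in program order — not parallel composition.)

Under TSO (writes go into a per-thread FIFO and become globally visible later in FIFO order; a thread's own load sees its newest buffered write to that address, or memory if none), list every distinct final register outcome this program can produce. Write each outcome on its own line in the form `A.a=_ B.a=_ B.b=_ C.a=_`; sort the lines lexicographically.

A.a=0 B.a=0 B.b=0 C.a=0
A.a=0 B.a=0 B.b=0 C.a=1
A.a=0 B.a=0 B.b=1 C.a=0
A.a=0 B.a=0 B.b=1 C.a=1
A.a=0 B.a=1 B.b=1 C.a=0
A.a=0 B.a=1 B.b=1 C.a=1
A.a=1 B.a=0 B.b=0 C.a=0
A.a=1 B.a=0 B.b=1 C.a=0
A.a=1 B.a=1 B.b=1 C.a=0

outcome vector order: (A.a,B.a,B.b,C.a)
|TSO outcomes| = 9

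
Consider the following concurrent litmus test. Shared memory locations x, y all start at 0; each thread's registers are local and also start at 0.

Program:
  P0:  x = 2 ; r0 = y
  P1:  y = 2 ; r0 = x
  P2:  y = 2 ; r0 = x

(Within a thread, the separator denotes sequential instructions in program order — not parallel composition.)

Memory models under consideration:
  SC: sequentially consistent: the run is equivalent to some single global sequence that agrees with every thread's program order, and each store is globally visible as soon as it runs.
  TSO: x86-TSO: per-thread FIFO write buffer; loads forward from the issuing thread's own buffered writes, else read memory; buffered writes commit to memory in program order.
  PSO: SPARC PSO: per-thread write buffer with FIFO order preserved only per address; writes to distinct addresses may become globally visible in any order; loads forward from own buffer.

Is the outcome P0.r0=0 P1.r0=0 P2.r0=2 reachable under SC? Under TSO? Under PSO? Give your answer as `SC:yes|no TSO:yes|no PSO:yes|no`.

outcome vector order: (P0.r0,P1.r0,P2.r0)
SC: 5 outcomes — {<0 2 2>; <2 0 0>; <2 0 2>; <2 2 0>; <2 2 2>}
TSO: 8 outcomes — {<0 0 0>; <0 0 2>; <0 2 0>; <0 2 2>; <2 0 0>; <2 0 2>; <2 2 0>; <2 2 2>}
PSO: 8 outcomes — {<0 0 0>; <0 0 2>; <0 2 0>; <0 2 2>; <2 0 0>; <2 0 2>; <2 2 0>; <2 2 2>}
target <0 0 2> ∈ {TSO,PSO}

SC:no TSO:yes PSO:yes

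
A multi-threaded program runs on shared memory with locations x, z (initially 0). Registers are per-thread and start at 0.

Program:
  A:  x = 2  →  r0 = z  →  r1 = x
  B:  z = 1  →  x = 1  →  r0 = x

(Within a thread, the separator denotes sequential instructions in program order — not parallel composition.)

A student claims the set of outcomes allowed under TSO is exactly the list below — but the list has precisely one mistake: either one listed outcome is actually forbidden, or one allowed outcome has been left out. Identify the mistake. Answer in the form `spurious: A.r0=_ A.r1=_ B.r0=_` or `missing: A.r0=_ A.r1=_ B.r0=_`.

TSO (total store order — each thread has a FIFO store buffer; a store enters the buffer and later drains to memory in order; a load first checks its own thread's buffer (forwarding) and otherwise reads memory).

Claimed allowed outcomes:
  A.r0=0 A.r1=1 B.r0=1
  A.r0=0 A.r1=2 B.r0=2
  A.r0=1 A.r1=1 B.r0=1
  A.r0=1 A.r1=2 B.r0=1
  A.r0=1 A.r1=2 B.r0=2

missing: A.r0=0 A.r1=2 B.r0=1

outcome vector order: (A.r0,A.r1,B.r0)
TSO (6): 0/1/1; 0/2/1; 0/2/2; 1/1/1; 1/2/1; 1/2/2
TSO∖claimed = {0/2/1}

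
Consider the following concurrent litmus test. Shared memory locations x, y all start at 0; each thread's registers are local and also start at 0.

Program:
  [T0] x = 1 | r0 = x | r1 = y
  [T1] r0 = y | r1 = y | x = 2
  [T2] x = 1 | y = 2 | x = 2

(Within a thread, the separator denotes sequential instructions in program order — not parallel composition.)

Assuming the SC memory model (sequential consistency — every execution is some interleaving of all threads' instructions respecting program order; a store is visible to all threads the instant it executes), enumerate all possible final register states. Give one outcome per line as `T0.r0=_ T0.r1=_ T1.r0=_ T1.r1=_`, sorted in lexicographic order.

T0.r0=1 T0.r1=0 T1.r0=0 T1.r1=0
T0.r0=1 T0.r1=0 T1.r0=0 T1.r1=2
T0.r0=1 T0.r1=0 T1.r0=2 T1.r1=2
T0.r0=1 T0.r1=2 T1.r0=0 T1.r1=0
T0.r0=1 T0.r1=2 T1.r0=0 T1.r1=2
T0.r0=1 T0.r1=2 T1.r0=2 T1.r1=2
T0.r0=2 T0.r1=0 T1.r0=0 T1.r1=0
T0.r0=2 T0.r1=2 T1.r0=0 T1.r1=0
T0.r0=2 T0.r1=2 T1.r0=0 T1.r1=2
T0.r0=2 T0.r1=2 T1.r0=2 T1.r1=2

outcome vector order: (T0.r0,T0.r1,T1.r0,T1.r1)
|SC outcomes| = 10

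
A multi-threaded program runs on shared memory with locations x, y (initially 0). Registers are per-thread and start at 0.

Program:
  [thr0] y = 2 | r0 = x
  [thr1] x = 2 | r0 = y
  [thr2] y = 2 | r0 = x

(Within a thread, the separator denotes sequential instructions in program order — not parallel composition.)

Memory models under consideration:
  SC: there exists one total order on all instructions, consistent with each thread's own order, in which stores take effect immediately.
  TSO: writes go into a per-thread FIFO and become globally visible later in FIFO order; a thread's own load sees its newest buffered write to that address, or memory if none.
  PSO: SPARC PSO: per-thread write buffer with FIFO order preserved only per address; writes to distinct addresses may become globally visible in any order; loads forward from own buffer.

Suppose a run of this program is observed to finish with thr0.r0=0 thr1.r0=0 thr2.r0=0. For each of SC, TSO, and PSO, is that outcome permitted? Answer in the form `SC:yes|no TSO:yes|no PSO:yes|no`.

outcome vector order: (thr0.r0,thr1.r0,thr2.r0)
SC: 5 outcomes — {<0 2 0> <0 2 2> <2 0 2> <2 2 0> <2 2 2>}
TSO: 8 outcomes — {<0 0 0> <0 0 2> <0 2 0> <0 2 2> <2 0 0> <2 0 2> <2 2 0> <2 2 2>}
PSO: 8 outcomes — {<0 0 0> <0 0 2> <0 2 0> <0 2 2> <2 0 0> <2 0 2> <2 2 0> <2 2 2>}
target <0 0 0> ∈ {TSO,PSO}

SC:no TSO:yes PSO:yes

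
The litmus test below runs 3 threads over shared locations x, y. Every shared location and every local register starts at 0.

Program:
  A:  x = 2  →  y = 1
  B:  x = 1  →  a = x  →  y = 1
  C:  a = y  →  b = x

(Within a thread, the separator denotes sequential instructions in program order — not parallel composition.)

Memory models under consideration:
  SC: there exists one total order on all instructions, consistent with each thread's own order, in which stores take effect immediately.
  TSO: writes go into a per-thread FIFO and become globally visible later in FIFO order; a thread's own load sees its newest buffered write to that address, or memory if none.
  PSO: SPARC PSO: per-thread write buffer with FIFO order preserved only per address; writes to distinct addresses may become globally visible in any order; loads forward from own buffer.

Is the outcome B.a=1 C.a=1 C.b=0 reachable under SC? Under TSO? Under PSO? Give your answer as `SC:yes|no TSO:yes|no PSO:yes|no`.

outcome vector order: (B.a,C.a,C.b)
under SC → 100; 101; 102; 111; 112; 200; 201; 202; 212
under TSO → 100; 101; 102; 111; 112; 200; 201; 202; 212
under PSO → 100; 101; 102; 110; 111; 112; 200; 201; 202; 210; 211; 212
target 110 ∈ {PSO}

SC:no TSO:no PSO:yes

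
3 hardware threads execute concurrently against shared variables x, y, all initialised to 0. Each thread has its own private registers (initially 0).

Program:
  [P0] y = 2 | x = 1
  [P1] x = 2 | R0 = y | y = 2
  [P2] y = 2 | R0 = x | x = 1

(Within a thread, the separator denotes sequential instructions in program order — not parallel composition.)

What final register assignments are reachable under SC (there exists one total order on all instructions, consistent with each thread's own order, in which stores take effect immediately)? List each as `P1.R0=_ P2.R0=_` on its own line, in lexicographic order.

P1.R0=0 P2.R0=1
P1.R0=0 P2.R0=2
P1.R0=2 P2.R0=0
P1.R0=2 P2.R0=1
P1.R0=2 P2.R0=2

outcome vector order: (P1.R0,P2.R0)
|SC outcomes| = 5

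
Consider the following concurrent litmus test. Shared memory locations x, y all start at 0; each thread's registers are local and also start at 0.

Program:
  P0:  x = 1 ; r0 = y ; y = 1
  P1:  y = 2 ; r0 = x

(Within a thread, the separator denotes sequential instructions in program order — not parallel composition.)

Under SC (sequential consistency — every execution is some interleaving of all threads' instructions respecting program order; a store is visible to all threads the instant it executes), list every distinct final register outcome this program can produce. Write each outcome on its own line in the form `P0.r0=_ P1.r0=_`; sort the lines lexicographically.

P0.r0=0 P1.r0=1
P0.r0=2 P1.r0=0
P0.r0=2 P1.r0=1

outcome vector order: (P0.r0,P1.r0)
|SC outcomes| = 3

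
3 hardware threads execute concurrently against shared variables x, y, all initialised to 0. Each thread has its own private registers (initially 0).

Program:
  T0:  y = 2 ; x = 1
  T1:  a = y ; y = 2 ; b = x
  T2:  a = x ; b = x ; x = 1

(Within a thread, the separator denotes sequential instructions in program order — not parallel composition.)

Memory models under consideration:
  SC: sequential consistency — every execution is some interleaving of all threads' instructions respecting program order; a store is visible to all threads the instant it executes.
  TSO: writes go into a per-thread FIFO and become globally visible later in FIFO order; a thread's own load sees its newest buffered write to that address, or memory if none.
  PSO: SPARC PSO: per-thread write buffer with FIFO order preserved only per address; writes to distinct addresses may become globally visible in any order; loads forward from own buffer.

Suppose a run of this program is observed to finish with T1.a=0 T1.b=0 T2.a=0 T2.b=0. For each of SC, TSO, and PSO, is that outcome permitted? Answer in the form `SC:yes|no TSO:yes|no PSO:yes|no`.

SC:yes TSO:yes PSO:yes

outcome vector order: (T1.a,T1.b,T2.a,T2.b)
SC: 12 outcomes — {<0 0 0 0> <0 0 0 1> <0 0 1 1> <0 1 0 0> <0 1 0 1> <0 1 1 1> <2 0 0 0> <2 0 0 1> <2 0 1 1> <2 1 0 0> <2 1 0 1> <2 1 1 1>}
TSO: 12 outcomes — {<0 0 0 0> <0 0 0 1> <0 0 1 1> <0 1 0 0> <0 1 0 1> <0 1 1 1> <2 0 0 0> <2 0 0 1> <2 0 1 1> <2 1 0 0> <2 1 0 1> <2 1 1 1>}
PSO: 12 outcomes — {<0 0 0 0> <0 0 0 1> <0 0 1 1> <0 1 0 0> <0 1 0 1> <0 1 1 1> <2 0 0 0> <2 0 0 1> <2 0 1 1> <2 1 0 0> <2 1 0 1> <2 1 1 1>}
target <0 0 0 0> ∈ {SC,TSO,PSO}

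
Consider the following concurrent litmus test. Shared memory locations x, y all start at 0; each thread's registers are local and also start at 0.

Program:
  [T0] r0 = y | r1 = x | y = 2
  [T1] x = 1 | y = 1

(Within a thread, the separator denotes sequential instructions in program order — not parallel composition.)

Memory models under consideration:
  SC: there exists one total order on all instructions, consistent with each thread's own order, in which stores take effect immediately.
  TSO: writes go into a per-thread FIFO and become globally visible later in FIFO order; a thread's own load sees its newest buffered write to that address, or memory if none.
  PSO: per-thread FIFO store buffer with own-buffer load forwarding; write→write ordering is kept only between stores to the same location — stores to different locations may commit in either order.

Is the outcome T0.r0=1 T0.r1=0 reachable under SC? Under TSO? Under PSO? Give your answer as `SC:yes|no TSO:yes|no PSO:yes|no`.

SC:no TSO:no PSO:yes

outcome vector order: (T0.r0,T0.r1)
[SC] allowed = {0/0, 0/1, 1/1}
[TSO] allowed = {0/0, 0/1, 1/1}
[PSO] allowed = {0/0, 0/1, 1/0, 1/1}
target 1/0 ∈ {PSO}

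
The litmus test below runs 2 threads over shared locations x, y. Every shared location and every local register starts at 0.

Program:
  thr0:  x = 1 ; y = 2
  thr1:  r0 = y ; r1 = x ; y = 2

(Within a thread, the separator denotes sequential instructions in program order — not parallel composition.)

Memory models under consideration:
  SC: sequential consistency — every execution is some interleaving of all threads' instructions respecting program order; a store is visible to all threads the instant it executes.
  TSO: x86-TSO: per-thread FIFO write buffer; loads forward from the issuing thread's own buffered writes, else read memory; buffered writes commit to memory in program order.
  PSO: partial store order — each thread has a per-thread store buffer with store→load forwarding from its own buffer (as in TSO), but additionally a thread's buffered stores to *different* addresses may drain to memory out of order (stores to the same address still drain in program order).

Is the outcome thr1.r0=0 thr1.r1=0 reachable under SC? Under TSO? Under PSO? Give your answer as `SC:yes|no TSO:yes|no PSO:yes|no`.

SC:yes TSO:yes PSO:yes

outcome vector order: (thr1.r0,thr1.r1)
SC: 3 outcomes — {<0 0>; <0 1>; <2 1>}
TSO: 3 outcomes — {<0 0>; <0 1>; <2 1>}
PSO: 4 outcomes — {<0 0>; <0 1>; <2 0>; <2 1>}
target <0 0> ∈ {SC,TSO,PSO}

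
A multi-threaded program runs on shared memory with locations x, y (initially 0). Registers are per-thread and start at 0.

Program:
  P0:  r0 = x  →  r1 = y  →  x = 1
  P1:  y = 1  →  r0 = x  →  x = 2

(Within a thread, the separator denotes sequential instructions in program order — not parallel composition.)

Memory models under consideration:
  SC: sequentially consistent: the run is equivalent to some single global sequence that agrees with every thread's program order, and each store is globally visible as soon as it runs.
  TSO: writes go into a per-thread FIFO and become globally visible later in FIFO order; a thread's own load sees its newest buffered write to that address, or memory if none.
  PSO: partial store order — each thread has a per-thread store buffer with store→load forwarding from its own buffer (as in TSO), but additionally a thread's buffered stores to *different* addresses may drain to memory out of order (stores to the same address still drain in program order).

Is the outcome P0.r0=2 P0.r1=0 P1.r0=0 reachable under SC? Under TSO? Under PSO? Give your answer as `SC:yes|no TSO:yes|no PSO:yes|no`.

SC:no TSO:no PSO:yes

outcome vector order: (P0.r0,P0.r1,P1.r0)
[SC] allowed = {000 001 010 011 210}
[TSO] allowed = {000 001 010 011 210}
[PSO] allowed = {000 001 010 011 200 210}
target 200 ∈ {PSO}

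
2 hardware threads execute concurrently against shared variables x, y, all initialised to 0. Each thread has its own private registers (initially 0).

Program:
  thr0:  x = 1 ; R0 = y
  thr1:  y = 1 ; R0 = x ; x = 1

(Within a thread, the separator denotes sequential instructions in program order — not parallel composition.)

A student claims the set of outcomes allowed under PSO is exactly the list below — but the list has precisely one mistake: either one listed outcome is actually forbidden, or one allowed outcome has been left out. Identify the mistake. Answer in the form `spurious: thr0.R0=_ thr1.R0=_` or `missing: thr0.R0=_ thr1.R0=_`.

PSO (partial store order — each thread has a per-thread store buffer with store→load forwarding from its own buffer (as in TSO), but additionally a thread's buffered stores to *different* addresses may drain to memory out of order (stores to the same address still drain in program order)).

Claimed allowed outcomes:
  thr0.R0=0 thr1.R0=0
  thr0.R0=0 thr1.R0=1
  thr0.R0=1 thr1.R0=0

missing: thr0.R0=1 thr1.R0=1

outcome vector order: (thr0.R0,thr1.R0)
[PSO] allowed = {<0 0>, <0 1>, <1 0>, <1 1>}
PSO∖claimed = {<1 1>}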